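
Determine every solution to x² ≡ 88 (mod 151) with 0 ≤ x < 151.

Since 151 ≡ 3 (mod 4), a square root of 88 is 88^((151+1)/4) = 88^38 mod 151.
Repeated squaring: 88^2≡43, 88^4≡37, 88^8≡10, 88^16≡100, 88^32≡34 (mod 151).
88^38 = 88^(32+4+2) ≡ 36 (mod 151).
Check: 36² = 1296 ≡ 88 (mod 151). The two roots are 36 and 115.

36, 115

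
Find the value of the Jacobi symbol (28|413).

0

Pull out 2^2: since 413 ≡ 5 (mod 8), (2/413) = -1, so (2/413)^2 = +1.
Reciprocity: 7 ≡ 3 and 413 ≡ 1 (mod 4), so (7/413) = +(413/7).
Reduce top mod 7: now compute (0/7).
Top reduces to 0: gcd > 1, so the symbol is 0.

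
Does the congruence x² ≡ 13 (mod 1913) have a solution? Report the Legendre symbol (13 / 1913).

Reciprocity: 13 ≡ 1 and 1913 ≡ 1 (mod 4), so (13/1913) = +(1913/13).
Reduce top mod 13: now compute (2/13).
Pull out 2: since 13 ≡ 5 (mod 8), (2/13) = -1.
Reached (1/13) = 1. Collecting the sign flips along the way, the symbol is -1.

-1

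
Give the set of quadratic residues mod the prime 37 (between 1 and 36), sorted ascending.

Square k = 1,…,18 (k and 37−k give the same square):
1²=1, 2²=4, 3²=9, 4²=16, 5²=25, 6²=36, 7²≡12, 8²≡27, 9²≡7, 10²≡26, 11²≡10, 12²≡33, 13²≡21, 14²≡11, 15²≡3, 16²≡34, 17²≡30, 18²≡28 (mod 37).
So the quadratic residues mod 37 are {1, 3, 4, 7, 9, 10, 11, 12, 16, 21, 25, 26, 27, 28, 30, 33, 34, 36}.

1, 3, 4, 7, 9, 10, 11, 12, 16, 21, 25, 26, 27, 28, 30, 33, 34, 36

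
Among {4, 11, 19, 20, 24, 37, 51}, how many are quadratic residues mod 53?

4

(4/53) = +1 → QR.
(11/53) = +1 → QR.
(19/53) = -1 → non-residue.
(20/53) = -1 → non-residue.
(24/53) = +1 → QR.
(37/53) = +1 → QR.
(51/53) = -1 → non-residue.
Total quadratic residues among the 7: 4.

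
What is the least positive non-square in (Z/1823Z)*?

5

(2/1823) = +1, so 2 is a residue.
(3/1823) = +1, so 3 is a residue.
(4/1823) = +1, so 4 is a residue.
(5/1823) = −1, so 5 is the smallest positive non-residue mod 1823.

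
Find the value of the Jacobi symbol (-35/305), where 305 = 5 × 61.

0

First reduce: -35 ≡ 270 (mod 305).
Pull out 2: since 305 ≡ 1 (mod 8), (2/305) = +1.
Reciprocity: 135 ≡ 3 and 305 ≡ 1 (mod 4), so (135/305) = +(305/135).
Reduce top mod 135: now compute (35/135).
Reciprocity: 35 ≡ 3 and 135 ≡ 3 (mod 4), so (35/135) = −(135/35).
Reduce top mod 35: now compute (30/35).
Pull out 2: since 35 ≡ 3 (mod 8), (2/35) = -1.
Reciprocity: 15 ≡ 3 and 35 ≡ 3 (mod 4), so (15/35) = −(35/15).
Reduce top mod 15: now compute (5/15).
Reciprocity: 5 ≡ 1 and 15 ≡ 3 (mod 4), so (5/15) = +(15/5).
Reduce top mod 5: now compute (0/5).
Top reduces to 0: gcd > 1, so the symbol is 0.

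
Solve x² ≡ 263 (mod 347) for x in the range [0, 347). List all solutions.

144, 203

Since 347 ≡ 3 (mod 4), a square root of 263 is 263^((347+1)/4) = 263^87 mod 347.
Repeated squaring: 263^2≡116, 263^4≡270, 263^8≡30, 263^16≡206, 263^32≡102, 263^64≡341 (mod 347).
263^87 = 263^(64+16+4+2+1) ≡ 144 (mod 347).
Check: 144² = 20736 ≡ 263 (mod 347). The two roots are 144 and 203.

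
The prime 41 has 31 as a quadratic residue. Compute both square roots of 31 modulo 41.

20, 21

41 ≡ 1 (mod 4), so we find a root by search.
Trying successive values, 20² = 400 ≡ 31 (mod 41). The other root is 41 − 20 = 21.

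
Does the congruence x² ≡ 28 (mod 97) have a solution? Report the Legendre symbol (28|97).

Pull out 2^2: since 97 ≡ 1 (mod 8), (2/97) = +1, so (2/97)^2 = +1.
Reciprocity: 7 ≡ 3 and 97 ≡ 1 (mod 4), so (7/97) = +(97/7).
Reduce top mod 7: now compute (6/7).
Pull out 2: since 7 ≡ 7 (mod 8), (2/7) = +1.
Reciprocity: 3 ≡ 3 and 7 ≡ 3 (mod 4), so (3/7) = −(7/3).
Reduce top mod 3: now compute (1/3).
Reached (1/3) = 1. Collecting the sign flips along the way, the symbol is -1.

-1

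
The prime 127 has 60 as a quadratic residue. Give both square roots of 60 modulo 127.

Since 127 ≡ 3 (mod 4), a square root of 60 is 60^((127+1)/4) = 60^32 mod 127.
Repeated squaring: 60^2≡44, 60^4≡31, 60^8≡72, 60^16≡104, 60^32≡21 (mod 127).
60^32 = 60^(32) ≡ 21 (mod 127).
Check: 21² = 441 ≡ 60 (mod 127). The two roots are 21 and 106.

21, 106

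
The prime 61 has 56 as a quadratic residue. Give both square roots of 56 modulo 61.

19, 42

61 ≡ 1 (mod 4), so we find a root by search.
Trying successive values, 19² = 361 ≡ 56 (mod 61). The other root is 61 − 19 = 42.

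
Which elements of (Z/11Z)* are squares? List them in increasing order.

Square k = 1,…,5 (k and 11−k give the same square):
1²=1, 2²=4, 3²=9, 4²≡5, 5²≡3 (mod 11).
So the quadratic residues mod 11 are {1, 3, 4, 5, 9}.

1,3,4,5,9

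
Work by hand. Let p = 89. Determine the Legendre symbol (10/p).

Pull out 2: since 89 ≡ 1 (mod 8), (2/89) = +1.
Reciprocity: 5 ≡ 1 and 89 ≡ 1 (mod 4), so (5/89) = +(89/5).
Reduce top mod 5: now compute (4/5).
Pull out 2^2: since 5 ≡ 5 (mod 8), (2/5) = -1, so (2/5)^2 = +1.
Reached (1/5) = 1. Collecting the sign flips along the way, the symbol is +1.

1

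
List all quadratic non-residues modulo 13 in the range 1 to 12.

2 5 6 7 8 11

Square k = 1,…,6 (k and 13−k give the same square):
1²=1, 2²=4, 3²=9, 4²≡3, 5²≡12, 6²≡10 (mod 13).
The residues are {1, 3, 4, 9, 10, 12}; the non-residues are the remaining 6 nonzero classes.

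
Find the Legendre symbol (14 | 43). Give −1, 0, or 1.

1

Pull out 2: since 43 ≡ 3 (mod 8), (2/43) = -1.
Reciprocity: 7 ≡ 3 and 43 ≡ 3 (mod 4), so (7/43) = −(43/7).
Reduce top mod 7: now compute (1/7).
Reached (1/7) = 1. Collecting the sign flips along the way, the symbol is +1.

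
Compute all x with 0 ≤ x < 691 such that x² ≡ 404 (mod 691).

Since 691 ≡ 3 (mod 4), a square root of 404 is 404^((691+1)/4) = 404^173 mod 691.
Repeated squaring: 404^2≡140, 404^4≡252, 404^8≡623, 404^16≡478, 404^32≡454, 404^64≡198, 404^128≡508 (mod 691).
404^173 = 404^(128+32+8+4+1) ≡ 434 (mod 691).
Check: 434² = 188356 ≡ 404 (mod 691). The two roots are 257 and 434.

257, 434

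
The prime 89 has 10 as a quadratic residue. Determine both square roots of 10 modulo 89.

89 ≡ 1 (mod 4), so we find a root by search.
Trying successive values, 30² = 900 ≡ 10 (mod 89). The other root is 89 − 30 = 59.

30, 59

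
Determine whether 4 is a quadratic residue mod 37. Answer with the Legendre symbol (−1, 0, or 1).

1

Euler's criterion: (4/37) ≡ 4^18 (mod 37).
4^2 ≡ 16 (mod 37)
4^4 ≡ 34 (mod 37)
4^8 ≡ 9 (mod 37)
4^16 ≡ 7 (mod 37)
4^18 = 4^(16+2) ≡ 1 (mod 37).
Result is 1, so (4/37) = 1.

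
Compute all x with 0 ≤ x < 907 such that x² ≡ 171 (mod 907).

Since 907 ≡ 3 (mod 4), a square root of 171 is 171^((907+1)/4) = 171^227 mod 907.
Repeated squaring: 171^2≡217, 171^4≡832, 171^8≡183, 171^16≡837, 171^32≡365, 171^64≡803, 171^128≡839 (mod 907).
171^227 = 171^(128+64+32+2+1) ≡ 639 (mod 907).
Check: 639² = 408321 ≡ 171 (mod 907). The two roots are 268 and 639.

268, 639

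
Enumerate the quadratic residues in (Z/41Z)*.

Square k = 1,…,20 (k and 41−k give the same square):
1²=1, 2²=4, 3²=9, 4²=16, 5²=25, 6²=36, 7²≡8, 8²≡23, 9²≡40, 10²≡18, 11²≡39, 12²≡21, 13²≡5, 14²≡32, 15²≡20, 16²≡10, 17²≡2, 18²≡37, 19²≡33, 20²≡31 (mod 41).
So the quadratic residues mod 41 are {1, 2, 4, 5, 8, 9, 10, 16, 18, 20, 21, 23, 25, 31, 32, 33, 36, 37, 39, 40}.

1,2,4,5,8,9,10,16,18,20,21,23,25,31,32,33,36,37,39,40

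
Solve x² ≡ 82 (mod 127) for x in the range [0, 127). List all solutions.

Since 127 ≡ 3 (mod 4), a square root of 82 is 82^((127+1)/4) = 82^32 mod 127.
Repeated squaring: 82^2≡120, 82^4≡49, 82^8≡115, 82^16≡17, 82^32≡35 (mod 127).
82^32 = 82^(32) ≡ 35 (mod 127).
Check: 35² = 1225 ≡ 82 (mod 127). The two roots are 35 and 92.

35, 92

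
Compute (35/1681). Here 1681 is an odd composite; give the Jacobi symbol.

Reciprocity: 35 ≡ 3 and 1681 ≡ 1 (mod 4), so (35/1681) = +(1681/35).
Reduce top mod 35: now compute (1/35).
Reached (1/35) = 1. Collecting the sign flips along the way, the symbol is +1.

1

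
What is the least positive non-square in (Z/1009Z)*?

(2/1009) = +1, so 2 is a residue.
(3/1009) = +1, so 3 is a residue.
(4/1009) = +1, so 4 is a residue.
(5/1009) = +1, so 5 is a residue.
(6/1009) = +1, so 6 is a residue.
(7/1009) = +1, so 7 is a residue.
(8/1009) = +1, so 8 is a residue.
(9/1009) = +1, so 9 is a residue.
(10/1009) = +1, so 10 is a residue.
(11/1009) = −1, so 11 is the smallest positive non-residue mod 1009.

11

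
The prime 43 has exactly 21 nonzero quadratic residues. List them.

Square k = 1,…,21 (k and 43−k give the same square):
1²=1, 2²=4, 3²=9, 4²=16, 5²=25, 6²=36, 7²≡6, 8²≡21, 9²≡38, 10²≡14, 11²≡35, 12²≡15, 13²≡40, 14²≡24, 15²≡10, 16²≡41, 17²≡31, 18²≡23, 19²≡17, 20²≡13, 21²≡11 (mod 43).
So the quadratic residues mod 43 are {1, 4, 6, 9, 10, 11, 13, 14, 15, 16, 17, 21, 23, 24, 25, 31, 35, 36, 38, 40, 41}.

1,4,6,9,10,11,13,14,15,16,17,21,23,24,25,31,35,36,38,40,41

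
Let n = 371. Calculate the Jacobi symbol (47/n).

-1

Reciprocity: 47 ≡ 3 and 371 ≡ 3 (mod 4), so (47/371) = −(371/47).
Reduce top mod 47: now compute (42/47).
Pull out 2: since 47 ≡ 7 (mod 8), (2/47) = +1.
Reciprocity: 21 ≡ 1 and 47 ≡ 3 (mod 4), so (21/47) = +(47/21).
Reduce top mod 21: now compute (5/21).
Reciprocity: 5 ≡ 1 and 21 ≡ 1 (mod 4), so (5/21) = +(21/5).
Reduce top mod 5: now compute (1/5).
Reached (1/5) = 1. Collecting the sign flips along the way, the symbol is -1.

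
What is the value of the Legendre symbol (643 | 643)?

0

First reduce: 643 ≡ 0 (mod 643).
Top reduces to 0: gcd > 1, so the symbol is 0.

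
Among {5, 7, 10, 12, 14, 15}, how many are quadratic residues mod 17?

(5/17) = -1 → non-residue.
(7/17) = -1 → non-residue.
(10/17) = -1 → non-residue.
(12/17) = -1 → non-residue.
(14/17) = -1 → non-residue.
(15/17) = +1 → QR.
Total quadratic residues among the 6: 1.

1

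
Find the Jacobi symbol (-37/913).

First reduce: -37 ≡ 876 (mod 913).
Pull out 2^2: since 913 ≡ 1 (mod 8), (2/913) = +1, so (2/913)^2 = +1.
Reciprocity: 219 ≡ 3 and 913 ≡ 1 (mod 4), so (219/913) = +(913/219).
Reduce top mod 219: now compute (37/219).
Reciprocity: 37 ≡ 1 and 219 ≡ 3 (mod 4), so (37/219) = +(219/37).
Reduce top mod 37: now compute (34/37).
Pull out 2: since 37 ≡ 5 (mod 8), (2/37) = -1.
Reciprocity: 17 ≡ 1 and 37 ≡ 1 (mod 4), so (17/37) = +(37/17).
Reduce top mod 17: now compute (3/17).
Reciprocity: 3 ≡ 3 and 17 ≡ 1 (mod 4), so (3/17) = +(17/3).
Reduce top mod 3: now compute (2/3).
Pull out 2: since 3 ≡ 3 (mod 8), (2/3) = -1.
Reached (1/3) = 1. Collecting the sign flips along the way, the symbol is +1.

1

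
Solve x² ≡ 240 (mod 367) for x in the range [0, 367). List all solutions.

Since 367 ≡ 3 (mod 4), a square root of 240 is 240^((367+1)/4) = 240^92 mod 367.
Repeated squaring: 240^2≡348, 240^4≡361, 240^8≡36, 240^16≡195, 240^32≡224, 240^64≡264 (mod 367).
240^92 = 240^(64+16+8+4) ≡ 53 (mod 367).
Check: 53² = 2809 ≡ 240 (mod 367). The two roots are 53 and 314.

53, 314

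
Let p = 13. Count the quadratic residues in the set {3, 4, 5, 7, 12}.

3

(3/13) = +1 → QR.
(4/13) = +1 → QR.
(5/13) = -1 → non-residue.
(7/13) = -1 → non-residue.
(12/13) = +1 → QR.
Total quadratic residues among the 5: 3.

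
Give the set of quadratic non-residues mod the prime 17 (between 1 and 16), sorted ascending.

Square k = 1,…,8 (k and 17−k give the same square):
1²=1, 2²=4, 3²=9, 4²=16, 5²≡8, 6²≡2, 7²≡15, 8²≡13 (mod 17).
The residues are {1, 2, 4, 8, 9, 13, 15, 16}; the non-residues are the remaining 8 nonzero classes.

3, 5, 6, 7, 10, 11, 12, 14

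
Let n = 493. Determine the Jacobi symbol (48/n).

1

Pull out 2^4: since 493 ≡ 5 (mod 8), (2/493) = -1, so (2/493)^4 = +1.
Reciprocity: 3 ≡ 3 and 493 ≡ 1 (mod 4), so (3/493) = +(493/3).
Reduce top mod 3: now compute (1/3).
Reached (1/3) = 1. Collecting the sign flips along the way, the symbol is +1.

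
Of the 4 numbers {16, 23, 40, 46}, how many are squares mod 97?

(16/97) = +1 → QR.
(23/97) = -1 → non-residue.
(40/97) = -1 → non-residue.
(46/97) = -1 → non-residue.
Total quadratic residues among the 4: 1.

1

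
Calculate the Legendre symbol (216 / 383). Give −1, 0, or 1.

Pull out 2^3: since 383 ≡ 7 (mod 8), (2/383) = +1, so (2/383)^3 = +1.
Reciprocity: 27 ≡ 3 and 383 ≡ 3 (mod 4), so (27/383) = −(383/27).
Reduce top mod 27: now compute (5/27).
Reciprocity: 5 ≡ 1 and 27 ≡ 3 (mod 4), so (5/27) = +(27/5).
Reduce top mod 5: now compute (2/5).
Pull out 2: since 5 ≡ 5 (mod 8), (2/5) = -1.
Reached (1/5) = 1. Collecting the sign flips along the way, the symbol is +1.

1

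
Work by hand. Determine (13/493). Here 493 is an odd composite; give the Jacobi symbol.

Reciprocity: 13 ≡ 1 and 493 ≡ 1 (mod 4), so (13/493) = +(493/13).
Reduce top mod 13: now compute (12/13).
Pull out 2^2: since 13 ≡ 5 (mod 8), (2/13) = -1, so (2/13)^2 = +1.
Reciprocity: 3 ≡ 3 and 13 ≡ 1 (mod 4), so (3/13) = +(13/3).
Reduce top mod 3: now compute (1/3).
Reached (1/3) = 1. Collecting the sign flips along the way, the symbol is +1.

1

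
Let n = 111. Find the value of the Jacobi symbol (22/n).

-1

Pull out 2: since 111 ≡ 7 (mod 8), (2/111) = +1.
Reciprocity: 11 ≡ 3 and 111 ≡ 3 (mod 4), so (11/111) = −(111/11).
Reduce top mod 11: now compute (1/11).
Reached (1/11) = 1. Collecting the sign flips along the way, the symbol is -1.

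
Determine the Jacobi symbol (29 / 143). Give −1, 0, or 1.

-1

Reciprocity: 29 ≡ 1 and 143 ≡ 3 (mod 4), so (29/143) = +(143/29).
Reduce top mod 29: now compute (27/29).
Reciprocity: 27 ≡ 3 and 29 ≡ 1 (mod 4), so (27/29) = +(29/27).
Reduce top mod 27: now compute (2/27).
Pull out 2: since 27 ≡ 3 (mod 8), (2/27) = -1.
Reached (1/27) = 1. Collecting the sign flips along the way, the symbol is -1.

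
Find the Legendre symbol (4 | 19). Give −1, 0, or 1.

1

Euler's criterion: (4/19) ≡ 4^9 (mod 19).
4^2 ≡ 16 (mod 19)
4^4 ≡ 9 (mod 19)
4^8 ≡ 5 (mod 19)
4^9 = 4^(8+1) ≡ 1 (mod 19).
Result is 1, so (4/19) = 1.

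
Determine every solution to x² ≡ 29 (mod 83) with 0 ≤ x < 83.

Since 83 ≡ 3 (mod 4), a square root of 29 is 29^((83+1)/4) = 29^21 mod 83.
Repeated squaring: 29^2≡11, 29^4≡38, 29^8≡33, 29^16≡10 (mod 83).
29^21 = 29^(16+4+1) ≡ 64 (mod 83).
Check: 64² = 4096 ≡ 29 (mod 83). The two roots are 19 and 64.

19, 64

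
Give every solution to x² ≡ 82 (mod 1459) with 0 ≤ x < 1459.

Since 1459 ≡ 3 (mod 4), a square root of 82 is 82^((1459+1)/4) = 82^365 mod 1459.
Repeated squaring: 82^2≡888, 82^4≡684, 82^8≡976, 82^16≡1308, 82^32≡916, 82^64≡131, 82^128≡1112, 82^256≡771 (mod 1459).
82^365 = 82^(256+64+32+8+4+1) ≡ 94 (mod 1459).
Check: 94² = 8836 ≡ 82 (mod 1459). The two roots are 94 and 1365.

94, 1365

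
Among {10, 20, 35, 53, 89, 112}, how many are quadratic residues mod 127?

(10/127) = -1 → non-residue.
(20/127) = -1 → non-residue.
(35/127) = +1 → QR.
(53/127) = -1 → non-residue.
(89/127) = -1 → non-residue.
(112/127) = -1 → non-residue.
Total quadratic residues among the 6: 1.

1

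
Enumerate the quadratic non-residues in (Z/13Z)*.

Square k = 1,…,6 (k and 13−k give the same square):
1²=1, 2²=4, 3²=9, 4²≡3, 5²≡12, 6²≡10 (mod 13).
The residues are {1, 3, 4, 9, 10, 12}; the non-residues are the remaining 6 nonzero classes.

2,5,6,7,8,11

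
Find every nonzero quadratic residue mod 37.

Square k = 1,…,18 (k and 37−k give the same square):
1²=1, 2²=4, 3²=9, 4²=16, 5²=25, 6²=36, 7²≡12, 8²≡27, 9²≡7, 10²≡26, 11²≡10, 12²≡33, 13²≡21, 14²≡11, 15²≡3, 16²≡34, 17²≡30, 18²≡28 (mod 37).
So the quadratic residues mod 37 are {1, 3, 4, 7, 9, 10, 11, 12, 16, 21, 25, 26, 27, 28, 30, 33, 34, 36}.

1 3 4 7 9 10 11 12 16 21 25 26 27 28 30 33 34 36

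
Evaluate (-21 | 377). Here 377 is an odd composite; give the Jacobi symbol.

First reduce: -21 ≡ 356 (mod 377).
Pull out 2^2: since 377 ≡ 1 (mod 8), (2/377) = +1, so (2/377)^2 = +1.
Reciprocity: 89 ≡ 1 and 377 ≡ 1 (mod 4), so (89/377) = +(377/89).
Reduce top mod 89: now compute (21/89).
Reciprocity: 21 ≡ 1 and 89 ≡ 1 (mod 4), so (21/89) = +(89/21).
Reduce top mod 21: now compute (5/21).
Reciprocity: 5 ≡ 1 and 21 ≡ 1 (mod 4), so (5/21) = +(21/5).
Reduce top mod 5: now compute (1/5).
Reached (1/5) = 1. Collecting the sign flips along the way, the symbol is +1.

1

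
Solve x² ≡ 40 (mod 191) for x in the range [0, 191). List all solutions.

Since 191 ≡ 3 (mod 4), a square root of 40 is 40^((191+1)/4) = 40^48 mod 191.
Repeated squaring: 40^2≡72, 40^4≡27, 40^8≡156, 40^16≡79, 40^32≡129 (mod 191).
40^48 = 40^(32+16) ≡ 68 (mod 191).
Check: 68² = 4624 ≡ 40 (mod 191). The two roots are 68 and 123.

68, 123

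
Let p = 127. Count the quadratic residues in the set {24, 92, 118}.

(24/127) = -1 → non-residue.
(92/127) = -1 → non-residue.
(118/127) = -1 → non-residue.
Total quadratic residues among the 3: 0.

0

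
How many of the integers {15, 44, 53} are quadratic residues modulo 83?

1

(15/83) = -1 → non-residue.
(44/83) = +1 → QR.
(53/83) = -1 → non-residue.
Total quadratic residues among the 3: 1.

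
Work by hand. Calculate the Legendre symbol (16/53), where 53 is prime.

1

Euler's criterion: (16/53) ≡ 16^26 (mod 53).
16^2 ≡ 44 (mod 53)
16^4 ≡ 28 (mod 53)
16^8 ≡ 42 (mod 53)
16^16 ≡ 15 (mod 53)
16^26 = 16^(16+8+2) ≡ 1 (mod 53).
Result is 1, so (16/53) = 1.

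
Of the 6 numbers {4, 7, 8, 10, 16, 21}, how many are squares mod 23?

3

(4/23) = +1 → QR.
(7/23) = -1 → non-residue.
(8/23) = +1 → QR.
(10/23) = -1 → non-residue.
(16/23) = +1 → QR.
(21/23) = -1 → non-residue.
Total quadratic residues among the 6: 3.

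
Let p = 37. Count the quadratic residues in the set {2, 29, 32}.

(2/37) = -1 → non-residue.
(29/37) = -1 → non-residue.
(32/37) = -1 → non-residue.
Total quadratic residues among the 3: 0.

0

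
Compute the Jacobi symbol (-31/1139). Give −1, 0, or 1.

-1

First reduce: -31 ≡ 1108 (mod 1139).
Pull out 2^2: since 1139 ≡ 3 (mod 8), (2/1139) = -1, so (2/1139)^2 = +1.
Reciprocity: 277 ≡ 1 and 1139 ≡ 3 (mod 4), so (277/1139) = +(1139/277).
Reduce top mod 277: now compute (31/277).
Reciprocity: 31 ≡ 3 and 277 ≡ 1 (mod 4), so (31/277) = +(277/31).
Reduce top mod 31: now compute (29/31).
Reciprocity: 29 ≡ 1 and 31 ≡ 3 (mod 4), so (29/31) = +(31/29).
Reduce top mod 29: now compute (2/29).
Pull out 2: since 29 ≡ 5 (mod 8), (2/29) = -1.
Reached (1/29) = 1. Collecting the sign flips along the way, the symbol is -1.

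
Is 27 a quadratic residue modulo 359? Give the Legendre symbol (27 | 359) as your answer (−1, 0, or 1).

Reciprocity: 27 ≡ 3 and 359 ≡ 3 (mod 4), so (27/359) = −(359/27).
Reduce top mod 27: now compute (8/27).
Pull out 2^3: since 27 ≡ 3 (mod 8), (2/27) = -1, so (2/27)^3 = -1.
Reached (1/27) = 1. Collecting the sign flips along the way, the symbol is +1.

1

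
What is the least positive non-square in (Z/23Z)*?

(2/23) = +1, so 2 is a residue.
(3/23) = +1, so 3 is a residue.
(4/23) = +1, so 4 is a residue.
(5/23) = −1, so 5 is the smallest positive non-residue mod 23.

5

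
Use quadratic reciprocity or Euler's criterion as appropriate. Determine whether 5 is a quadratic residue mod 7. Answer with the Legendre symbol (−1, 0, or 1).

-1

Reciprocity: 5 ≡ 1 and 7 ≡ 3 (mod 4), so (5/7) = +(7/5).
Reduce top mod 5: now compute (2/5).
Pull out 2: since 5 ≡ 5 (mod 8), (2/5) = -1.
Reached (1/5) = 1. Collecting the sign flips along the way, the symbol is -1.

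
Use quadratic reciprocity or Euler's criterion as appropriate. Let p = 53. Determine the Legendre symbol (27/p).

-1

Euler's criterion: (27/53) ≡ 27^26 (mod 53).
27^2 ≡ 40 (mod 53)
27^4 ≡ 10 (mod 53)
27^8 ≡ 47 (mod 53)
27^16 ≡ 36 (mod 53)
27^26 = 27^(16+8+2) ≡ 52 (mod 53).
Result is 52 ≡ −1, so (27/53) = −1.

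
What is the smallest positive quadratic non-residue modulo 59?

2

(2/59) = −1, so 2 is the smallest positive non-residue mod 59.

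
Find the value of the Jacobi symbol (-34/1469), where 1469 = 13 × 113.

First reduce: -34 ≡ 1435 (mod 1469).
Reciprocity: 1435 ≡ 3 and 1469 ≡ 1 (mod 4), so (1435/1469) = +(1469/1435).
Reduce top mod 1435: now compute (34/1435).
Pull out 2: since 1435 ≡ 3 (mod 8), (2/1435) = -1.
Reciprocity: 17 ≡ 1 and 1435 ≡ 3 (mod 4), so (17/1435) = +(1435/17).
Reduce top mod 17: now compute (7/17).
Reciprocity: 7 ≡ 3 and 17 ≡ 1 (mod 4), so (7/17) = +(17/7).
Reduce top mod 7: now compute (3/7).
Reciprocity: 3 ≡ 3 and 7 ≡ 3 (mod 4), so (3/7) = −(7/3).
Reduce top mod 3: now compute (1/3).
Reached (1/3) = 1. Collecting the sign flips along the way, the symbol is +1.

1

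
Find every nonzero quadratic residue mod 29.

Square k = 1,…,14 (k and 29−k give the same square):
1²=1, 2²=4, 3²=9, 4²=16, 5²=25, 6²≡7, 7²≡20, 8²≡6, 9²≡23, 10²≡13, 11²≡5, 12²≡28, 13²≡24, 14²≡22 (mod 29).
So the quadratic residues mod 29 are {1, 4, 5, 6, 7, 9, 13, 16, 20, 22, 23, 24, 25, 28}.

1,4,5,6,7,9,13,16,20,22,23,24,25,28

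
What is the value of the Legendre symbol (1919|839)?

Euler's criterion: (1919/839) ≡ 241^419 (mod 839).
241^2 ≡ 190 (mod 839)
241^4 ≡ 23 (mod 839)
241^8 ≡ 529 (mod 839)
241^16 ≡ 454 (mod 839)
241^32 ≡ 561 (mod 839)
241^64 ≡ 96 (mod 839)
241^128 ≡ 826 (mod 839)
241^256 ≡ 169 (mod 839)
241^419 = 241^(256+128+32+2+1) ≡ 1 (mod 839).
Result is 1, so (1919/839) = 1.

1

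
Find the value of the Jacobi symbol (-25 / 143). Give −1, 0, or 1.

-1

First reduce: -25 ≡ 118 (mod 143).
Pull out 2: since 143 ≡ 7 (mod 8), (2/143) = +1.
Reciprocity: 59 ≡ 3 and 143 ≡ 3 (mod 4), so (59/143) = −(143/59).
Reduce top mod 59: now compute (25/59).
Reciprocity: 25 ≡ 1 and 59 ≡ 3 (mod 4), so (25/59) = +(59/25).
Reduce top mod 25: now compute (9/25).
Reciprocity: 9 ≡ 1 and 25 ≡ 1 (mod 4), so (9/25) = +(25/9).
Reduce top mod 9: now compute (7/9).
Reciprocity: 7 ≡ 3 and 9 ≡ 1 (mod 4), so (7/9) = +(9/7).
Reduce top mod 7: now compute (2/7).
Pull out 2: since 7 ≡ 7 (mod 8), (2/7) = +1.
Reached (1/7) = 1. Collecting the sign flips along the way, the symbol is -1.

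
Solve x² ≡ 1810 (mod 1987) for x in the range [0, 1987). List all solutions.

Since 1987 ≡ 3 (mod 4), a square root of 1810 is 1810^((1987+1)/4) = 1810^497 mod 1987.
Repeated squaring: 1810^2≡1524, 1810^4≡1760, 1810^8≡1854, 1810^16≡1793, 1810^32≡1870, 1810^64≡1767, 1810^128≡712, 1810^256≡259 (mod 1987).
1810^497 = 1810^(256+128+64+32+16+1) ≡ 292 (mod 1987).
Check: 292² = 85264 ≡ 1810 (mod 1987). The two roots are 292 and 1695.

292, 1695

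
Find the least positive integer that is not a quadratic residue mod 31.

(2/31) = +1, so 2 is a residue.
(3/31) = −1, so 3 is the smallest positive non-residue mod 31.

3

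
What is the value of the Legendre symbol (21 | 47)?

1

Reciprocity: 21 ≡ 1 and 47 ≡ 3 (mod 4), so (21/47) = +(47/21).
Reduce top mod 21: now compute (5/21).
Reciprocity: 5 ≡ 1 and 21 ≡ 1 (mod 4), so (5/21) = +(21/5).
Reduce top mod 5: now compute (1/5).
Reached (1/5) = 1. Collecting the sign flips along the way, the symbol is +1.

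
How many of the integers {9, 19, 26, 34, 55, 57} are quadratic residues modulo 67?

(9/67) = +1 → QR.
(19/67) = +1 → QR.
(26/67) = +1 → QR.
(34/67) = -1 → non-residue.
(55/67) = +1 → QR.
(57/67) = -1 → non-residue.
Total quadratic residues among the 6: 4.

4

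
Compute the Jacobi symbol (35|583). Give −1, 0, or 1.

1

Reciprocity: 35 ≡ 3 and 583 ≡ 3 (mod 4), so (35/583) = −(583/35).
Reduce top mod 35: now compute (23/35).
Reciprocity: 23 ≡ 3 and 35 ≡ 3 (mod 4), so (23/35) = −(35/23).
Reduce top mod 23: now compute (12/23).
Pull out 2^2: since 23 ≡ 7 (mod 8), (2/23) = +1, so (2/23)^2 = +1.
Reciprocity: 3 ≡ 3 and 23 ≡ 3 (mod 4), so (3/23) = −(23/3).
Reduce top mod 3: now compute (2/3).
Pull out 2: since 3 ≡ 3 (mod 8), (2/3) = -1.
Reached (1/3) = 1. Collecting the sign flips along the way, the symbol is +1.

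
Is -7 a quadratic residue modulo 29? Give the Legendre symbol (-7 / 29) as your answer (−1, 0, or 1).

First reduce: -7 ≡ 22 (mod 29).
Pull out 2: since 29 ≡ 5 (mod 8), (2/29) = -1.
Reciprocity: 11 ≡ 3 and 29 ≡ 1 (mod 4), so (11/29) = +(29/11).
Reduce top mod 11: now compute (7/11).
Reciprocity: 7 ≡ 3 and 11 ≡ 3 (mod 4), so (7/11) = −(11/7).
Reduce top mod 7: now compute (4/7).
Pull out 2^2: since 7 ≡ 7 (mod 8), (2/7) = +1, so (2/7)^2 = +1.
Reached (1/7) = 1. Collecting the sign flips along the way, the symbol is +1.

1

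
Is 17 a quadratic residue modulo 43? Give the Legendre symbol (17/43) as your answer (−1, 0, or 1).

Euler's criterion: (17/43) ≡ 17^21 (mod 43).
17^2 ≡ 31 (mod 43)
17^4 ≡ 15 (mod 43)
17^8 ≡ 10 (mod 43)
17^16 ≡ 14 (mod 43)
17^21 = 17^(16+4+1) ≡ 1 (mod 43).
Result is 1, so (17/43) = 1.

1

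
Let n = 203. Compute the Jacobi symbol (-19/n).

First reduce: -19 ≡ 184 (mod 203).
Pull out 2^3: since 203 ≡ 3 (mod 8), (2/203) = -1, so (2/203)^3 = -1.
Reciprocity: 23 ≡ 3 and 203 ≡ 3 (mod 4), so (23/203) = −(203/23).
Reduce top mod 23: now compute (19/23).
Reciprocity: 19 ≡ 3 and 23 ≡ 3 (mod 4), so (19/23) = −(23/19).
Reduce top mod 19: now compute (4/19).
Pull out 2^2: since 19 ≡ 3 (mod 8), (2/19) = -1, so (2/19)^2 = +1.
Reached (1/19) = 1. Collecting the sign flips along the way, the symbol is -1.

-1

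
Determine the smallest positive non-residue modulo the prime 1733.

(2/1733) = −1, so 2 is the smallest positive non-residue mod 1733.

2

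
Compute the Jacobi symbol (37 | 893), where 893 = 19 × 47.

-1

Reciprocity: 37 ≡ 1 and 893 ≡ 1 (mod 4), so (37/893) = +(893/37).
Reduce top mod 37: now compute (5/37).
Reciprocity: 5 ≡ 1 and 37 ≡ 1 (mod 4), so (5/37) = +(37/5).
Reduce top mod 5: now compute (2/5).
Pull out 2: since 5 ≡ 5 (mod 8), (2/5) = -1.
Reached (1/5) = 1. Collecting the sign flips along the way, the symbol is -1.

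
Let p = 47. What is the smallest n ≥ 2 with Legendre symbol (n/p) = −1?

5

(2/47) = +1, so 2 is a residue.
(3/47) = +1, so 3 is a residue.
(4/47) = +1, so 4 is a residue.
(5/47) = −1, so 5 is the smallest positive non-residue mod 47.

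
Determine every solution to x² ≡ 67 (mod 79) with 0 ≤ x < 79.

15, 64

Since 79 ≡ 3 (mod 4), a square root of 67 is 67^((79+1)/4) = 67^20 mod 79.
Repeated squaring: 67^2≡65, 67^4≡38, 67^8≡22, 67^16≡10 (mod 79).
67^20 = 67^(16+4) ≡ 64 (mod 79).
Check: 64² = 4096 ≡ 67 (mod 79). The two roots are 15 and 64.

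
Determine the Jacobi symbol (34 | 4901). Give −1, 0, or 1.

Pull out 2: since 4901 ≡ 5 (mod 8), (2/4901) = -1.
Reciprocity: 17 ≡ 1 and 4901 ≡ 1 (mod 4), so (17/4901) = +(4901/17).
Reduce top mod 17: now compute (5/17).
Reciprocity: 5 ≡ 1 and 17 ≡ 1 (mod 4), so (5/17) = +(17/5).
Reduce top mod 5: now compute (2/5).
Pull out 2: since 5 ≡ 5 (mod 8), (2/5) = -1.
Reached (1/5) = 1. Collecting the sign flips along the way, the symbol is +1.

1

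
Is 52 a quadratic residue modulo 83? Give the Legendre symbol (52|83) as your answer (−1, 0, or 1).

Pull out 2^2: since 83 ≡ 3 (mod 8), (2/83) = -1, so (2/83)^2 = +1.
Reciprocity: 13 ≡ 1 and 83 ≡ 3 (mod 4), so (13/83) = +(83/13).
Reduce top mod 13: now compute (5/13).
Reciprocity: 5 ≡ 1 and 13 ≡ 1 (mod 4), so (5/13) = +(13/5).
Reduce top mod 5: now compute (3/5).
Reciprocity: 3 ≡ 3 and 5 ≡ 1 (mod 4), so (3/5) = +(5/3).
Reduce top mod 3: now compute (2/3).
Pull out 2: since 3 ≡ 3 (mod 8), (2/3) = -1.
Reached (1/3) = 1. Collecting the sign flips along the way, the symbol is -1.

-1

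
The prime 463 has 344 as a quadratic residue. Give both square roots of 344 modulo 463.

98, 365

Since 463 ≡ 3 (mod 4), a square root of 344 is 344^((463+1)/4) = 344^116 mod 463.
Repeated squaring: 344^2≡271, 344^4≡287, 344^8≡418, 344^16≡173, 344^32≡297, 344^64≡239 (mod 463).
344^116 = 344^(64+32+16+4) ≡ 98 (mod 463).
Check: 98² = 9604 ≡ 344 (mod 463). The two roots are 98 and 365.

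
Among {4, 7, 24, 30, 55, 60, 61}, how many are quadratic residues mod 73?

(4/73) = +1 → QR.
(7/73) = -1 → non-residue.
(24/73) = +1 → QR.
(30/73) = -1 → non-residue.
(55/73) = +1 → QR.
(60/73) = -1 → non-residue.
(61/73) = +1 → QR.
Total quadratic residues among the 7: 4.

4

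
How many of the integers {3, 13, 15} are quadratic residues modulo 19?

(3/19) = -1 → non-residue.
(13/19) = -1 → non-residue.
(15/19) = -1 → non-residue.
Total quadratic residues among the 3: 0.

0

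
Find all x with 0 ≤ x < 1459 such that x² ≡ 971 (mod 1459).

499, 960

Since 1459 ≡ 3 (mod 4), a square root of 971 is 971^((1459+1)/4) = 971^365 mod 1459.
Repeated squaring: 971^2≡327, 971^4≡422, 971^8≡86, 971^16≡101, 971^32≡1447, 971^64≡144, 971^128≡310, 971^256≡1265 (mod 1459).
971^365 = 971^(256+64+32+8+4+1) ≡ 499 (mod 1459).
Check: 499² = 249001 ≡ 971 (mod 1459). The two roots are 499 and 960.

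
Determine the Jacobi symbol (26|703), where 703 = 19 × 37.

1

Pull out 2: since 703 ≡ 7 (mod 8), (2/703) = +1.
Reciprocity: 13 ≡ 1 and 703 ≡ 3 (mod 4), so (13/703) = +(703/13).
Reduce top mod 13: now compute (1/13).
Reached (1/13) = 1. Collecting the sign flips along the way, the symbol is +1.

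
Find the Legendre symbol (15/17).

1

Euler's criterion: (15/17) ≡ 15^8 (mod 17).
15^2 ≡ 4 (mod 17)
15^4 ≡ 16 (mod 17)
15^8 ≡ 1 (mod 17)
15^8 = 15^(8) ≡ 1 (mod 17).
Result is 1, so (15/17) = 1.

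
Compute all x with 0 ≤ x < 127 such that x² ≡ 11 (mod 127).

Since 127 ≡ 3 (mod 4), a square root of 11 is 11^((127+1)/4) = 11^32 mod 127.
Repeated squaring: 11^2≡121, 11^4≡36, 11^8≡26, 11^16≡41, 11^32≡30 (mod 127).
11^32 = 11^(32) ≡ 30 (mod 127).
Check: 30² = 900 ≡ 11 (mod 127). The two roots are 30 and 97.

30, 97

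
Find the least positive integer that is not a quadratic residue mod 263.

(2/263) = +1, so 2 is a residue.
(3/263) = +1, so 3 is a residue.
(4/263) = +1, so 4 is a residue.
(5/263) = −1, so 5 is the smallest positive non-residue mod 263.

5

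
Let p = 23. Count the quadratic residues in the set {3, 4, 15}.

(3/23) = +1 → QR.
(4/23) = +1 → QR.
(15/23) = -1 → non-residue.
Total quadratic residues among the 3: 2.

2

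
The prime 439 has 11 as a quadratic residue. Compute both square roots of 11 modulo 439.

124, 315

Since 439 ≡ 3 (mod 4), a square root of 11 is 11^((439+1)/4) = 11^110 mod 439.
Repeated squaring: 11^2≡121, 11^4≡154, 11^8≡10, 11^16≡100, 11^32≡342, 11^64≡190 (mod 439).
11^110 = 11^(64+32+8+4+2) ≡ 315 (mod 439).
Check: 315² = 99225 ≡ 11 (mod 439). The two roots are 124 and 315.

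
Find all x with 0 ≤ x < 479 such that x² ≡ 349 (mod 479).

148, 331

Since 479 ≡ 3 (mod 4), a square root of 349 is 349^((479+1)/4) = 349^120 mod 479.
Repeated squaring: 349^2≡135, 349^4≡23, 349^8≡50, 349^16≡105, 349^32≡8, 349^64≡64 (mod 479).
349^120 = 349^(64+32+16+8) ≡ 331 (mod 479).
Check: 331² = 109561 ≡ 349 (mod 479). The two roots are 148 and 331.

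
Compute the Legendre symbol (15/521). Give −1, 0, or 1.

Reciprocity: 15 ≡ 3 and 521 ≡ 1 (mod 4), so (15/521) = +(521/15).
Reduce top mod 15: now compute (11/15).
Reciprocity: 11 ≡ 3 and 15 ≡ 3 (mod 4), so (11/15) = −(15/11).
Reduce top mod 11: now compute (4/11).
Pull out 2^2: since 11 ≡ 3 (mod 8), (2/11) = -1, so (2/11)^2 = +1.
Reached (1/11) = 1. Collecting the sign flips along the way, the symbol is -1.

-1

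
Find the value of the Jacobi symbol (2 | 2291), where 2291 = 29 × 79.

-1

Pull out 2: since 2291 ≡ 3 (mod 8), (2/2291) = -1.
Reached (1/2291) = 1. Collecting the sign flips along the way, the symbol is -1.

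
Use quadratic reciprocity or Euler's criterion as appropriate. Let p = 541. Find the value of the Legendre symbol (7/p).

1

Reciprocity: 7 ≡ 3 and 541 ≡ 1 (mod 4), so (7/541) = +(541/7).
Reduce top mod 7: now compute (2/7).
Pull out 2: since 7 ≡ 7 (mod 8), (2/7) = +1.
Reached (1/7) = 1. Collecting the sign flips along the way, the symbol is +1.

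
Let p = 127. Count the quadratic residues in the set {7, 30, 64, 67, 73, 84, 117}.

(7/127) = -1 → non-residue.
(30/127) = +1 → QR.
(64/127) = +1 → QR.
(67/127) = -1 → non-residue.
(73/127) = +1 → QR.
(84/127) = +1 → QR.
(117/127) = +1 → QR.
Total quadratic residues among the 7: 5.

5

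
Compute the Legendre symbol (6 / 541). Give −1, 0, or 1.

-1

Euler's criterion: (6/541) ≡ 6^270 (mod 541).
6^2 ≡ 36 (mod 541)
6^4 ≡ 214 (mod 541)
6^8 ≡ 352 (mod 541)
6^16 ≡ 15 (mod 541)
6^32 ≡ 225 (mod 541)
6^64 ≡ 312 (mod 541)
6^128 ≡ 505 (mod 541)
6^256 ≡ 214 (mod 541)
6^270 = 6^(256+8+4+2) ≡ 540 (mod 541).
Result is 540 ≡ −1, so (6/541) = −1.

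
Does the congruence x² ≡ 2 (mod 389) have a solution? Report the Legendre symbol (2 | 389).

-1

Pull out 2: since 389 ≡ 5 (mod 8), (2/389) = -1.
Reached (1/389) = 1. Collecting the sign flips along the way, the symbol is -1.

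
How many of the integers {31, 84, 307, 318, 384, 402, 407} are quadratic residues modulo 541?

5

(31/541) = +1 → QR.
(84/541) = +1 → QR.
(307/541) = +1 → QR.
(318/541) = -1 → non-residue.
(384/541) = -1 → non-residue.
(402/541) = +1 → QR.
(407/541) = +1 → QR.
Total quadratic residues among the 7: 5.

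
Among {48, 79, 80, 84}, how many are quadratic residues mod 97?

2

(48/97) = +1 → QR.
(79/97) = +1 → QR.
(80/97) = -1 → non-residue.
(84/97) = -1 → non-residue.
Total quadratic residues among the 4: 2.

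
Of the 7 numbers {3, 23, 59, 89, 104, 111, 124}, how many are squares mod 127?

2

(3/127) = -1 → non-residue.
(23/127) = -1 → non-residue.
(59/127) = -1 → non-residue.
(89/127) = -1 → non-residue.
(104/127) = +1 → QR.
(111/127) = -1 → non-residue.
(124/127) = +1 → QR.
Total quadratic residues among the 7: 2.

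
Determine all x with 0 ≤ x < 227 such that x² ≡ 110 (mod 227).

63, 164

Since 227 ≡ 3 (mod 4), a square root of 110 is 110^((227+1)/4) = 110^57 mod 227.
Repeated squaring: 110^2≡69, 110^4≡221, 110^8≡36, 110^16≡161, 110^32≡43 (mod 227).
110^57 = 110^(32+16+8+1) ≡ 63 (mod 227).
Check: 63² = 3969 ≡ 110 (mod 227). The two roots are 63 and 164.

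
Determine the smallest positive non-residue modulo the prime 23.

(2/23) = +1, so 2 is a residue.
(3/23) = +1, so 3 is a residue.
(4/23) = +1, so 4 is a residue.
(5/23) = −1, so 5 is the smallest positive non-residue mod 23.

5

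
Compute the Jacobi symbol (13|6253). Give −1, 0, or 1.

0

Reciprocity: 13 ≡ 1 and 6253 ≡ 1 (mod 4), so (13/6253) = +(6253/13).
Reduce top mod 13: now compute (0/13).
Top reduces to 0: gcd > 1, so the symbol is 0.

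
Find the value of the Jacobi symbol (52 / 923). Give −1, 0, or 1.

0

Pull out 2^2: since 923 ≡ 3 (mod 8), (2/923) = -1, so (2/923)^2 = +1.
Reciprocity: 13 ≡ 1 and 923 ≡ 3 (mod 4), so (13/923) = +(923/13).
Reduce top mod 13: now compute (0/13).
Top reduces to 0: gcd > 1, so the symbol is 0.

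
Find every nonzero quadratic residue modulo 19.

1, 4, 5, 6, 7, 9, 11, 16, 17

Square k = 1,…,9 (k and 19−k give the same square):
1²=1, 2²=4, 3²=9, 4²=16, 5²≡6, 6²≡17, 7²≡11, 8²≡7, 9²≡5 (mod 19).
So the quadratic residues mod 19 are {1, 4, 5, 6, 7, 9, 11, 16, 17}.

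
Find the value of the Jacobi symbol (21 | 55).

Reciprocity: 21 ≡ 1 and 55 ≡ 3 (mod 4), so (21/55) = +(55/21).
Reduce top mod 21: now compute (13/21).
Reciprocity: 13 ≡ 1 and 21 ≡ 1 (mod 4), so (13/21) = +(21/13).
Reduce top mod 13: now compute (8/13).
Pull out 2^3: since 13 ≡ 5 (mod 8), (2/13) = -1, so (2/13)^3 = -1.
Reached (1/13) = 1. Collecting the sign flips along the way, the symbol is -1.

-1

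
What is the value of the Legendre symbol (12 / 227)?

1

Pull out 2^2: since 227 ≡ 3 (mod 8), (2/227) = -1, so (2/227)^2 = +1.
Reciprocity: 3 ≡ 3 and 227 ≡ 3 (mod 4), so (3/227) = −(227/3).
Reduce top mod 3: now compute (2/3).
Pull out 2: since 3 ≡ 3 (mod 8), (2/3) = -1.
Reached (1/3) = 1. Collecting the sign flips along the way, the symbol is +1.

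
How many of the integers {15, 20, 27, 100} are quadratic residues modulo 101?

2

(15/101) = -1 → non-residue.
(20/101) = +1 → QR.
(27/101) = -1 → non-residue.
(100/101) = +1 → QR.
Total quadratic residues among the 4: 2.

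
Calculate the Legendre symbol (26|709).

1

Pull out 2: since 709 ≡ 5 (mod 8), (2/709) = -1.
Reciprocity: 13 ≡ 1 and 709 ≡ 1 (mod 4), so (13/709) = +(709/13).
Reduce top mod 13: now compute (7/13).
Reciprocity: 7 ≡ 3 and 13 ≡ 1 (mod 4), so (7/13) = +(13/7).
Reduce top mod 7: now compute (6/7).
Pull out 2: since 7 ≡ 7 (mod 8), (2/7) = +1.
Reciprocity: 3 ≡ 3 and 7 ≡ 3 (mod 4), so (3/7) = −(7/3).
Reduce top mod 3: now compute (1/3).
Reached (1/3) = 1. Collecting the sign flips along the way, the symbol is +1.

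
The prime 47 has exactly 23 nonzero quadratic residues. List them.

1, 2, 3, 4, 6, 7, 8, 9, 12, 14, 16, 17, 18, 21, 24, 25, 27, 28, 32, 34, 36, 37, 42

Square k = 1,…,23 (k and 47−k give the same square):
1²=1, 2²=4, 3²=9, 4²=16, 5²=25, 6²=36, 7²≡2, 8²≡17, 9²≡34, 10²≡6, 11²≡27, 12²≡3, 13²≡28, 14²≡8, 15²≡37, 16²≡21, 17²≡7, 18²≡42, 19²≡32, 20²≡24, 21²≡18, 22²≡14, 23²≡12 (mod 47).
So the quadratic residues mod 47 are {1, 2, 3, 4, 6, 7, 8, 9, 12, 14, 16, 17, 18, 21, 24, 25, 27, 28, 32, 34, 36, 37, 42}.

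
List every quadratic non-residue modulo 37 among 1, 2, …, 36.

2 5 6 8 13 14 15 17 18 19 20 22 23 24 29 31 32 35

Square k = 1,…,18 (k and 37−k give the same square):
1²=1, 2²=4, 3²=9, 4²=16, 5²=25, 6²=36, 7²≡12, 8²≡27, 9²≡7, 10²≡26, 11²≡10, 12²≡33, 13²≡21, 14²≡11, 15²≡3, 16²≡34, 17²≡30, 18²≡28 (mod 37).
The residues are {1, 3, 4, 7, 9, 10, 11, 12, 16, 21, 25, 26, 27, 28, 30, 33, 34, 36}; the non-residues are the remaining 18 nonzero classes.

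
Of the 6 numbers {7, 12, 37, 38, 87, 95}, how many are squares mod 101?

(7/101) = -1 → non-residue.
(12/101) = -1 → non-residue.
(37/101) = +1 → QR.
(38/101) = -1 → non-residue.
(87/101) = +1 → QR.
(95/101) = +1 → QR.
Total quadratic residues among the 6: 3.

3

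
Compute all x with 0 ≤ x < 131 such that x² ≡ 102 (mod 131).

Since 131 ≡ 3 (mod 4), a square root of 102 is 102^((131+1)/4) = 102^33 mod 131.
Repeated squaring: 102^2≡55, 102^4≡12, 102^8≡13, 102^16≡38, 102^32≡3 (mod 131).
102^33 = 102^(32+1) ≡ 44 (mod 131).
Check: 44² = 1936 ≡ 102 (mod 131). The two roots are 44 and 87.

44, 87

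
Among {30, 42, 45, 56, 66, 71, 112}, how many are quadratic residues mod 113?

(30/113) = +1 → QR.
(42/113) = -1 → non-residue.
(45/113) = -1 → non-residue.
(56/113) = +1 → QR.
(66/113) = -1 → non-residue.
(71/113) = -1 → non-residue.
(112/113) = +1 → QR.
Total quadratic residues among the 7: 3.

3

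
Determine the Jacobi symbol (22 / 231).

0

Pull out 2: since 231 ≡ 7 (mod 8), (2/231) = +1.
Reciprocity: 11 ≡ 3 and 231 ≡ 3 (mod 4), so (11/231) = −(231/11).
Reduce top mod 11: now compute (0/11).
Top reduces to 0: gcd > 1, so the symbol is 0.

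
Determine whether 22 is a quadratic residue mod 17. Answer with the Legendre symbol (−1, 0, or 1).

-1

Euler's criterion: (22/17) ≡ 5^8 (mod 17).
5^2 ≡ 8 (mod 17)
5^4 ≡ 13 (mod 17)
5^8 ≡ 16 (mod 17)
5^8 = 5^(8) ≡ 16 (mod 17).
Result is 16 ≡ −1, so (22/17) = −1.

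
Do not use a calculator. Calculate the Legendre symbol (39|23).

1

First reduce: 39 ≡ 16 (mod 23).
Pull out 2^4: since 23 ≡ 7 (mod 8), (2/23) = +1, so (2/23)^4 = +1.
Reached (1/23) = 1. Collecting the sign flips along the way, the symbol is +1.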